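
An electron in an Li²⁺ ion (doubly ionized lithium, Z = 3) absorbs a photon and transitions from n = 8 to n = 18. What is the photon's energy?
1.54 eV

The energy levels of a hydrogen-like atom are E_n = -13.6057 Z² eV / n².

Energy at n = 8: E_8 = -13.6057 × 3² / 8² = -1.91330 eV
Energy at n = 18: E_18 = -13.6057 × 3² / 18² = -0.37794 eV

The excitation energy is the difference:
ΔE = E_18 - E_8
ΔE = -0.37794 - (-1.91330)
ΔE = 1.54 eV

Since this is positive, energy must be absorbed (photon absorption).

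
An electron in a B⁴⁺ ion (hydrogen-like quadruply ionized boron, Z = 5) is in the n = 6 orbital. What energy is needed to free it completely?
9.45 eV

The ionization energy is the energy needed to remove the electron completely (n → ∞).

For a hydrogen-like ion with Z = 5, E_n = -13.6057 Z² / n² eV.

At n = 6: E_6 = -13.6057 × 5² / 6² = -9.44840 eV
At n = ∞: E_∞ = 0 eV

Ionization energy = E_∞ - E_6 = 0 - (-9.44840) = 9.44840 eV
Ionization energy ≈ 9.45 eV

This is also called the binding energy of the electron in state n = 6.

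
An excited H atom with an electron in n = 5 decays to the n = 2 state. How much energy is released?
2.8572 eV

The energy levels are E_n = -13.6057 eV / n².

Energy at n = 5: E_5 = -13.6057 / 5² = -0.5442280 eV
Energy at n = 2: E_2 = -13.6057 / 2² = -3.4014250 eV

For emission (electron falling to lower state), the photon energy is:
E_photon = E_5 - E_2 = |-0.5442280 - (-3.4014250)|
E_photon = 2.8572 eV

This energy is carried away by the emitted photon.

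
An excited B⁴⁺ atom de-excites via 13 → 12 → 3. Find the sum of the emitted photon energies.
35.780934 eV

The energy levels of B⁴⁺ are E_n = -13.6057 × 5² / n² eV.

First transition (13 → 12):
ΔE₁ = |E_12 - E_13|
ΔE₁ = |-2.362100694444 - (-2.012677514793)| = 0.349423180 eV

Second transition (12 → 3):
ΔE₂ = |E_3 - E_12|
ΔE₂ = |-37.793611111111 - (-2.362100694444)| = 35.431510417 eV

Total energy released:
E_total = ΔE₁ + ΔE₂ = 0.349423180 + 35.431510417 = 35.780934 eV

Note: This equals the direct transition 13 → 3: 35.780934 eV ✓
Energy is conserved regardless of the path taken.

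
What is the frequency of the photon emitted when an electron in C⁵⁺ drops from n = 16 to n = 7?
1.95439e+15 Hz

First, find the transition energy:
E_16 = -13.6057 × 6² / 16² = -1.91330156 eV
E_7 = -13.6057 × 6² / 7² = -9.99602449 eV
|ΔE| = |E_7 - E_16| = 8.08272293 eV

Convert to Joules: E = 8.08272293 eV × (1.602177 × 10⁻¹⁹ J/eV) = 1.2949953e-18 J

Using E = hf:
f = E/h = 1.2949953e-18 J / (6.62607 × 10⁻³⁴ J·s)
f = 1.95439e+15 Hz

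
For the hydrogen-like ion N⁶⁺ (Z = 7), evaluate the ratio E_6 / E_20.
11.111111

Using E_n = -13.6057 Z² / n² eV with Z = 7:

E_6 = -13.6057 × 7² / 6² = -666.6793 / 36 = -18.518869444444 eV
E_20 = -13.6057 × 7² / 20² = -666.6793 / 400 = -1.666698250000 eV

The ratio is:
E_6/E_20 = (-18.518869444444) / (-1.666698250000)
E_6/E_20 = (-666.6793/36) / (-666.6793/400)
E_6/E_20 = 400/36
E_6/E_20 = 11.111111
(Note: the Z² factors cancel in the ratio.)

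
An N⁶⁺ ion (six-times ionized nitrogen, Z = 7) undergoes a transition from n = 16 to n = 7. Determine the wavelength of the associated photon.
112.6975 nm

First, find the transition energy using E_n = -13.6057 Z² / n² eV:
E_16 = -13.6057 × 7² / 16² = -2.6042160 eV
E_7 = -13.6057 × 7² / 7² = -13.6057000 eV

Photon energy: |ΔE| = |E_7 - E_16| = 11.0014840 eV

Convert to wavelength using E = hc/λ with hc = 1239.84 eV·nm:
λ = hc/E = 1239.84 eV·nm / 11.0014840 eV
λ = 112.6975 nm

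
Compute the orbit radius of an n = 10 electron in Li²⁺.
1.7639 nm (or 17.6392 Å)

The Bohr radius formula is:
r_n = n² a₀ / Z

where a₀ = 0.0529177 nm is the Bohr radius.

For Li²⁺ (Z = 3) at n = 10:
r_10 = 10² × 0.0529177 nm / 3
r_10 = 100 × 0.0529177 nm / 3
r_10 = 5.29177 nm / 3
r_10 = 1.7639 nm

The electron orbits at approximately 1.7639 nm from the nucleus.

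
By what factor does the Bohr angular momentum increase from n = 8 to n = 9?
1.13

In the Bohr model, L_n = nℏ, so the ratio is purely the ratio of quantum numbers:

L_9/L_8 = 9ℏ / 8ℏ = 9/8 = 1.13

The angular momentum scales linearly with n.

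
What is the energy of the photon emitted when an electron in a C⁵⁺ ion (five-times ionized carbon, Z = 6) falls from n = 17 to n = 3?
52.728 eV

The energy levels are E_n = -13.6057 Z² eV / n².

Energy at n = 17: E_17 = -13.6057 × 6² / 17² = -1.694828 eV
Energy at n = 3: E_3 = -13.6057 × 6² / 3² = -54.422800 eV

For emission (electron falling to lower state), the photon energy is:
E_photon = E_17 - E_3 = |-1.694828 - (-54.422800)|
E_photon = 52.728 eV

This energy is carried away by the emitted photon.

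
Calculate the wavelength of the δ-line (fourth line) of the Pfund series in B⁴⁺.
131.808 nm

The lines of a series are numbered from the longest wavelength (smallest ΔE) outward; the fourth line is the transition from n = n_f + 4 to n_f.
The Pfund series has all transitions ending at n_f = 5.

For B⁴⁺ (Z = 5), the fourth line (δ-line) is the jump from n = 9 to n = 5:
E_9 = -13.6057 × 5² / 9² = -4.1992901 eV
E_5 = -13.6057 × 5² / 5² = -13.6057000 eV
ΔE = E_9 - E_5 = 9.4064099 eV

λ = hc/E = 1239.84 eV·nm / 9.4064099 eV
λ = 131.808 nm

This is the δ-line of the Pfund series in B⁴⁺.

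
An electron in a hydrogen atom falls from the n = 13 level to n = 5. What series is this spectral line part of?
Pfund series

The spectral series in hydrogen are named based on the final (lower) energy level:
- Lyman series: n_final = 1 (ultraviolet)
- Balmer series: n_final = 2 (visible/near-UV)
- Paschen series: n_final = 3 (infrared)
- Brackett series: n_final = 4 (infrared)
- Pfund series: n_final = 5 (far infrared)

Since this transition ends at n = 5, it belongs to the Pfund series.

For reference, this 13 → 5 line has photon energy
ΔE = 13.6057 eV × (1/5² - 1/13²) = 0.46372089941 eV,
corresponding to wavelength λ = hc/ΔE = 1239.84 eV·nm / 0.46372089941 eV = 2673.67721 nm in the far infrared region.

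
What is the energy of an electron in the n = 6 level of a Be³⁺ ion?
-6.0470 eV

For hydrogen-like ions, the energy levels scale with Z²:
E_n = -13.6057 Z² / n² eV

For Be³⁺ (Z = 4) at n = 6:
E_6 = -13.6057 × 4² / 6²
E_6 = -13.6057 × 16 / 36
E_6 = -217.6912 / 36
E_6 = -6.0470 eV

The energy is 16 times more negative than hydrogen at the same n due to the stronger nuclear charge.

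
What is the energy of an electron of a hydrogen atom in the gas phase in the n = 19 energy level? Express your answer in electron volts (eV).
-0.03769 eV

The energy levels of a hydrogen-like atom are given by:
E_n = -13.6057 eV / n²

For n = 19:
E_19 = -13.6057 eV / 19²
E_19 = -13.6057 eV / 361
E_19 = -0.03769 eV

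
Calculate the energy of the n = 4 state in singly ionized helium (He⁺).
-3.40 eV

For hydrogen-like ions, the energy levels scale with Z²:
E_n = -13.6057 Z² / n² eV

For He⁺ (Z = 2) at n = 4:
E_4 = -13.6057 × 2² / 4²
E_4 = -13.6057 × 4 / 16
E_4 = -54.4228 / 16
E_4 = -3.40 eV

The energy is 4 times more negative than hydrogen at the same n due to the stronger nuclear charge.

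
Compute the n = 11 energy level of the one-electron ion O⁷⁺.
-7.1964 eV

For hydrogen-like ions, the energy levels scale with Z²:
E_n = -13.6057 Z² / n² eV

For O⁷⁺ (Z = 8) at n = 11:
E_11 = -13.6057 × 8² / 11²
E_11 = -13.6057 × 64 / 121
E_11 = -870.7648 / 121
E_11 = -7.1964 eV

The energy is 64 times more negative than hydrogen at the same n due to the stronger nuclear charge.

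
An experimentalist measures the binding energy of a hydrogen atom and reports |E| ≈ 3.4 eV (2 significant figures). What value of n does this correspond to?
n = 2

The exact energy levels follow E_n = -13.6057 eV / n².

The measured value (-3.4 eV) is reported to only 2 significant figures, so we must test candidate n values and see which one matches to that precision.

Candidate energies:
  n = 1:  E = -13.6057/1² = -13.60570 eV
  n = 2:  E = -13.6057/2² = -3.40143 eV  ← matches
  n = 3:  E = -13.6057/3² = -1.51174 eV
  n = 4:  E = -13.6057/4² = -0.85036 eV

Checking against the measurement of -3.4 eV (2 sig figs), only n = 2 agrees:
E_2 = -3.40143 eV, which rounds to -3.4 eV ✓

Therefore n = 2.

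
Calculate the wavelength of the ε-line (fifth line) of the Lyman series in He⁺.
23.4325 nm

The lines of a series are numbered from the longest wavelength (smallest ΔE) outward; the fifth line is the transition from n = n_f + 5 to n_f.
The Lyman series has all transitions ending at n_f = 1.

For He⁺ (Z = 2), the fifth line (ε-line) is the jump from n = 6 to n = 1:
E_6 = -13.6057 × 2² / 6² = -1.511744 eV
E_1 = -13.6057 × 2² / 1² = -54.422800 eV
ΔE = E_6 - E_1 = 52.911056 eV

λ = hc/E = 1239.84 eV·nm / 52.911056 eV
λ = 23.4325 nm

This is the ε-line of the Lyman series in He⁺.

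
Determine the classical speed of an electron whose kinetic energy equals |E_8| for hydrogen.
2.73462e+05 m/s (or 0.09% of c)

The binding energy at n = 8 for hydrogen is:
E_8 = -13.6057/8² = -0.212589063 eV
|E_8| = 0.212589063 eV

Convert to Joules:
KE = 0.212589063 eV × (1.602177 × 10⁻¹⁹ J/eV) = 3.4060531e-20 J

Using KE = ½mv²:
v = √(2·KE/m_e)
v = √(2 × 3.4060531e-20 J / 9.10938 × 10⁻³¹ kg)
v = 2.73462e+05 m/s

This is approximately 0.09% the speed of light.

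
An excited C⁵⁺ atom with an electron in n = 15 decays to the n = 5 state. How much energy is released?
17.41530 eV

The energy levels are E_n = -13.6057 Z² eV / n².

Energy at n = 15: E_15 = -13.6057 × 6² / 15² = -2.17691200 eV
Energy at n = 5: E_5 = -13.6057 × 6² / 5² = -19.59220800 eV

For emission (electron falling to lower state), the photon energy is:
E_photon = E_15 - E_5 = |-2.17691200 - (-19.59220800)|
E_photon = 17.41530 eV

This energy is carried away by the emitted photon.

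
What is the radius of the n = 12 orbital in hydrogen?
7.62015 nm (or 76.20152 Å)

The Bohr radius formula is:
r_n = n² a₀ / Z

where a₀ = 0.05291772 nm is the Bohr radius.

For H (Z = 1) at n = 12:
r_12 = 12² × 0.05291772 nm / 1
r_12 = 144 × 0.05291772 nm / 1
r_12 = 7.620152 nm / 1
r_12 = 7.62015 nm

The electron orbits at approximately 7.62015 nm from the nucleus.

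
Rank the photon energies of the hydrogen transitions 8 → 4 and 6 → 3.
6 → 3

Calculate the energy for each transition:

Transition 8 → 4:
ΔE₁ = |E_4 - E_8| = |-13.6057/4² - (-13.6057/8²)|
ΔE₁ = |-0.85035625 - (-0.21258906)| = 0.63777 eV

Transition 6 → 3:
ΔE₂ = |E_3 - E_6| = |-13.6057/3² - (-13.6057/6²)|
ΔE₂ = |-1.51174444 - (-0.37793611)| = 1.13381 eV

Since 1.13381 eV > 0.63777 eV, the transition 6 → 3 emits the more energetic photon.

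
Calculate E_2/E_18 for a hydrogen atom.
81.00

Using E_n = -13.6057 Z² / n² eV with Z = 1:

E_2 = -13.6057 / 2² = -13.6057 / 4 = -3.40142500 eV
E_18 = -13.6057 / 18² = -13.6057 / 324 = -0.04199290 eV

The ratio is:
E_2/E_18 = (-3.40142500) / (-0.04199290)
E_2/E_18 = (-13.6057/4) / (-13.6057/324)
E_2/E_18 = 324/4
E_2/E_18 = 81.00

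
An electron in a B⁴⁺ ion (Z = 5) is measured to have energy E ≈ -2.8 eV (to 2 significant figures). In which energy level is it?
n = 11

The exact energy levels follow E_n = -13.6057 Z² / n² eV with Z = 5.

The measured value (-2.8 eV) is reported to only 2 significant figures, so we must test candidate n values and see which one matches to that precision.

Candidate energies:
  n = 9:  E = -13.6057 × 5² / 9² = -4.19929 eV
  n = 10:  E = -13.6057 × 5² / 10² = -3.40143 eV
  n = 11:  E = -13.6057 × 5² / 11² = -2.81110 eV  ← matches
  n = 12:  E = -13.6057 × 5² / 12² = -2.36210 eV
  n = 13:  E = -13.6057 × 5² / 13² = -2.01268 eV

Checking against the measurement of -2.8 eV (2 sig figs), only n = 11 agrees:
E_11 = -2.81110 eV, which rounds to -2.8 eV ✓

Therefore n = 11.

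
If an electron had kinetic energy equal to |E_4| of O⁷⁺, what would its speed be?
4.38e+06 m/s (or 1.46% of c)

The binding energy at n = 4 for O⁷⁺ is:
E_4 = -13.6057 × 8²/4² = -54.4228 eV
|E_4| = 54.4228 eV

Convert to Joules:
KE = 54.4228 eV × (1.602177 × 10⁻¹⁹ J/eV) = 8.7195e-18 J

Using KE = ½mv²:
v = √(2·KE/m_e)
v = √(2 × 8.7195e-18 J / 9.10938 × 10⁻³¹ kg)
v = 4.38e+06 m/s

This is approximately 1.46% the speed of light.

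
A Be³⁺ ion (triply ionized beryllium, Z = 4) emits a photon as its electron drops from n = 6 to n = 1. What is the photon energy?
211.644 eV

The energy levels are E_n = -13.6057 Z² eV / n².

Energy at n = 6: E_6 = -13.6057 × 4² / 6² = -6.046978 eV
Energy at n = 1: E_1 = -13.6057 × 4² / 1² = -217.691200 eV

For emission (electron falling to lower state), the photon energy is:
E_photon = E_6 - E_1 = |-6.046978 - (-217.691200)|
E_photon = 211.644 eV

This energy is carried away by the emitted photon.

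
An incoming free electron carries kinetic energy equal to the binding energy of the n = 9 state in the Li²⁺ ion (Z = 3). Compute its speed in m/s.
7.29e+05 m/s (or 0.2432% of c)

The binding energy at n = 9 for Li²⁺ is:
E_9 = -13.6057 × 3²/9² = -1.511744 eV
|E_9| = 1.511744 eV

Convert to Joules:
KE = 1.511744 eV × (1.602177 × 10⁻¹⁹ J/eV) = 2.4221e-19 J

Using KE = ½mv²:
v = √(2·KE/m_e)
v = √(2 × 2.4221e-19 J / 9.10938 × 10⁻³¹ kg)
v = 7.29e+05 m/s

This is approximately 0.2432% the speed of light.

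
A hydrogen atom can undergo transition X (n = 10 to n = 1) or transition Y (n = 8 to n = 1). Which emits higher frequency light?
10 → 1

Calculate the energy for each transition:

Transition 10 → 1:
ΔE₁ = |E_1 - E_10| = |-13.6057/1² - (-13.6057/10²)|
ΔE₁ = |-13.60570000 - (-0.13605700)| = 13.46964 eV

Transition 8 → 1:
ΔE₂ = |E_1 - E_8| = |-13.6057/1² - (-13.6057/8²)|
ΔE₂ = |-13.60570000 - (-0.21258906)| = 13.39311 eV

Since 13.46964 eV > 13.39311 eV, the transition 10 → 1 emits the more energetic photon.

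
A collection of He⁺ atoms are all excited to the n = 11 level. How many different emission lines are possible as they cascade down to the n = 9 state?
3

The electron can occupy levels n = 9, 10, ..., 11 during de-excitation — that is m = 11 - 9 + 1 = 3 distinct levels.

The number of distinct spectral lines equals the number of ways to choose 2 of these m levels (each pair gives one possible emission transition):

Number of lines = m(m-1)/2 = 3×2/2 = 3

These correspond to all possible transitions between the 3 levels:
11 → 10, 11 → 9, 10 → 9

Each transition produces a photon with a unique energy (and thus wavelength). This count does not depend on Z.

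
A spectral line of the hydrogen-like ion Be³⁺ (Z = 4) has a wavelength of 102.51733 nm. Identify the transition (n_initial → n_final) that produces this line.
n = 12 → n = 4

First, find the photon energy from the wavelength (hc = 1239.84 eV·nm):
E = hc/λ = 1239.84 eV·nm / 102.51733 nm = 12.093955 eV

The energy levels of Be³⁺ satisfy E_n = -13.6057 × 4² / n² eV, so an emission n_i → n_f releases
ΔE = 13.6057 × 4² × (1/n_f² − 1/n_i²) eV.

Setting ΔE equal to the photon energy:
1/n_f² − 1/n_i² = 12.093955 / (13.6057 × 4²) = 0.055555553

Since 1/n_i² must be positive, we need 1/n_f² > 0.055555553, i.e. n_f ≤ 4. For each allowed n_f, solve n_i = (1/n_f² − 0.055555553)^(−1/2) and check whether it is a whole number:
  n_f = 1: 1/n_i² = 1.000000000 − 0.055555553 = 0.944444447 → n_i = 1.029  (not an integer) ✗
  n_f = 2: 1/n_i² = 0.250000000 − 0.055555553 = 0.194444447 → n_i = 2.268  (not an integer) ✗
  n_f = 3: 1/n_i² = 0.111111111 − 0.055555553 = 0.055555558 → n_i = 4.243  (not an integer) ✗
  n_f = 4: 1/n_i² = 0.062500000 − 0.055555553 = 0.006944447 → n_i = 12.000  → integer, n_i = 12 ✓

Only n_f = 4 gives an integer upper level, n_i = 12.

The transition is from n = 12 to n = 4 (emission).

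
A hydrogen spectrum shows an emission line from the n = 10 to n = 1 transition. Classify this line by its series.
Lyman series

The spectral series in hydrogen are named based on the final (lower) energy level:
- Lyman series: n_final = 1 (ultraviolet)
- Balmer series: n_final = 2 (visible/near-UV)
- Paschen series: n_final = 3 (infrared)
- Brackett series: n_final = 4 (infrared)
- Pfund series: n_final = 5 (far infrared)

Since this transition ends at n = 1, it belongs to the Lyman series.

For reference, this 10 → 1 line has photon energy
ΔE = 13.6057 eV × (1/1² - 1/10²) = 13.469643 eV,
corresponding to wavelength λ = hc/ΔE = 1239.84 eV·nm / 13.469643 eV = 92.0470 nm in the ultraviolet region.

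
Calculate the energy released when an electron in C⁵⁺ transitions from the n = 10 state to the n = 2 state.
117.55 eV

The energy levels are E_n = -13.6057 Z² eV / n².

Energy at n = 10: E_10 = -13.6057 × 6² / 10² = -4.89805 eV
Energy at n = 2: E_2 = -13.6057 × 6² / 2² = -122.45130 eV

For emission (electron falling to lower state), the photon energy is:
E_photon = E_10 - E_2 = |-4.89805 - (-122.45130)|
E_photon = 117.55 eV

This energy is carried away by the emitted photon.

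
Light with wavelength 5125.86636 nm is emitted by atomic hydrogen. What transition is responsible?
n = 10 → n = 6

First, find the photon energy from the wavelength (hc = 1239.84 eV·nm):
E = hc/λ = 1239.84 eV·nm / 5125.86636 nm = 0.24187911 eV

The energy levels of hydrogen satisfy E_n = -13.6057 / n² eV, so an emission n_i → n_f releases
ΔE = 13.6057 × (1/n_f² − 1/n_i²) eV.

Setting ΔE equal to the photon energy:
1/n_f² − 1/n_i² = 0.24187911 / 13.6057 = 0.017777778

Since 1/n_i² must be positive, we need 1/n_f² > 0.017777778, i.e. n_f ≤ 7. For each allowed n_f, solve n_i = (1/n_f² − 0.017777778)^(−1/2) and check whether it is a whole number:
  n_f = 1: 1/n_i² = 1.000000000 − 0.017777778 = 0.982222222 → n_i = 1.009  (not an integer) ✗
  n_f = 2: 1/n_i² = 0.250000000 − 0.017777778 = 0.232222222 → n_i = 2.075  (not an integer) ✗
  n_f = 3: 1/n_i² = 0.111111111 − 0.017777778 = 0.093333333 → n_i = 3.273  (not an integer) ✗
  n_f = 4: 1/n_i² = 0.062500000 − 0.017777778 = 0.044722222 → n_i = 4.729  (not an integer) ✗
  n_f = 5: 1/n_i² = 0.040000000 − 0.017777778 = 0.022222222 → n_i = 6.708  (not an integer) ✗
  n_f = 6: 1/n_i² = 0.027777778 − 0.017777778 = 0.010000000 → n_i = 10.000  → integer, n_i = 10 ✓
  n_f = 7: 1/n_i² = 0.020408163 − 0.017777778 = 0.002630385 → n_i = 19.498  (not an integer) ✗

Only n_f = 6 gives an integer upper level, n_i = 10.

The transition is from n = 10 to n = 6 (emission).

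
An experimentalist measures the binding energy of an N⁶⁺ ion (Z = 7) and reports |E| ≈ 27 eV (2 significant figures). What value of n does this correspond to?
n = 5

The exact energy levels follow E_n = -13.6057 Z² / n² eV with Z = 7.

The measured value (-27 eV) is reported to only 2 significant figures, so we must test candidate n values and see which one matches to that precision.

Candidate energies:
  n = 3:  E = -13.6057 × 7² / 3² = -74.07548 eV
  n = 4:  E = -13.6057 × 7² / 4² = -41.66746 eV
  n = 5:  E = -13.6057 × 7² / 5² = -26.66717 eV  ← matches
  n = 6:  E = -13.6057 × 7² / 6² = -18.51887 eV
  n = 7:  E = -13.6057 × 7² / 7² = -13.60570 eV

Checking against the measurement of -27 eV (2 sig figs), only n = 5 agrees:
E_5 = -26.66717 eV, which rounds to -27 eV ✓

Therefore n = 5.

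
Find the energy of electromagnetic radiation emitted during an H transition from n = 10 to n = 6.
0.242 eV

The energy levels are E_n = -13.6057 eV / n².

Energy at n = 10: E_10 = -13.6057 / 10² = -0.136057 eV
Energy at n = 6: E_6 = -13.6057 / 6² = -0.377936 eV

For emission (electron falling to lower state), the photon energy is:
E_photon = E_10 - E_6 = |-0.136057 - (-0.377936)|
E_photon = 0.242 eV

This energy is carried away by the emitted photon.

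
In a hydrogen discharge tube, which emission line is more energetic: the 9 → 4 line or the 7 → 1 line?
7 → 1

Calculate the energy for each transition:

Transition 9 → 4:
ΔE₁ = |E_4 - E_9| = |-13.6057/4² - (-13.6057/9²)|
ΔE₁ = |-0.8503562500 - (-0.1679716049)| = 0.6823846 eV

Transition 7 → 1:
ΔE₂ = |E_1 - E_7| = |-13.6057/1² - (-13.6057/7²)|
ΔE₂ = |-13.6057000000 - (-0.2776673469)| = 13.3280327 eV

Since 13.3280327 eV > 0.6823846 eV, the transition 7 → 1 emits the more energetic photon.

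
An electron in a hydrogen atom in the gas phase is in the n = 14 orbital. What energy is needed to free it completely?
0.0694 eV

The ionization energy is the energy needed to remove the electron completely (n → ∞).

For hydrogen, E_n = -13.6057 eV / n².

At n = 14: E_14 = -13.6057 / 14² = -0.0694168 eV
At n = ∞: E_∞ = 0 eV

Ionization energy = E_∞ - E_14 = 0 - (-0.0694168) = 0.0694168 eV
Ionization energy ≈ 0.0694 eV

This is also called the binding energy of the electron in state n = 14.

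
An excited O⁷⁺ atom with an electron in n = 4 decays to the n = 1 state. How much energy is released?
816.342 eV

The energy levels are E_n = -13.6057 Z² eV / n².

Energy at n = 4: E_4 = -13.6057 × 8² / 4² = -54.422800 eV
Energy at n = 1: E_1 = -13.6057 × 8² / 1² = -870.764800 eV

For emission (electron falling to lower state), the photon energy is:
E_photon = E_4 - E_1 = |-54.422800 - (-870.764800)|
E_photon = 816.342 eV

This energy is carried away by the emitted photon.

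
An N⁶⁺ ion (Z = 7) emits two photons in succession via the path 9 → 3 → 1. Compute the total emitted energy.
658.44869 eV

The energy levels of N⁶⁺ are E_n = -13.6057 × 7² / n² eV.

First transition (9 → 3):
ΔE₁ = |E_3 - E_9|
ΔE₁ = |-74.07547777778 - (-8.23060864198)| = 65.84486914 eV

Second transition (3 → 1):
ΔE₂ = |E_1 - E_3|
ΔE₂ = |-666.67930000000 - (-74.07547777778)| = 592.60382222 eV

Total energy released:
E_total = ΔE₁ + ΔE₂ = 65.84486914 + 592.60382222 = 658.44869 eV

Note: This equals the direct transition 9 → 1: 658.44869 eV ✓
Energy is conserved regardless of the path taken.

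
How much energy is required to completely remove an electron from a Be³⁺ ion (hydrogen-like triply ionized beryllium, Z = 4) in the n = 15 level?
0.967516 eV

The ionization energy is the energy needed to remove the electron completely (n → ∞).

For a hydrogen-like ion with Z = 4, E_n = -13.6057 Z² / n² eV.

At n = 15: E_15 = -13.6057 × 4² / 15² = -0.967516444 eV
At n = ∞: E_∞ = 0 eV

Ionization energy = E_∞ - E_15 = 0 - (-0.967516444) = 0.967516444 eV
Ionization energy ≈ 0.967516 eV

This is also called the binding energy of the electron in state n = 15.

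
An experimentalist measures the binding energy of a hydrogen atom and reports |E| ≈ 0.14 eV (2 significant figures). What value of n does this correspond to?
n = 10

The exact energy levels follow E_n = -13.6057 eV / n².

The measured value (-0.14 eV) is reported to only 2 significant figures, so we must test candidate n values and see which one matches to that precision.

Candidate energies:
  n = 8:  E = -13.6057/8² = -0.212589 eV
  n = 9:  E = -13.6057/9² = -0.167972 eV
  n = 10:  E = -13.6057/10² = -0.136057 eV  ← matches
  n = 11:  E = -13.6057/11² = -0.112444 eV
  n = 12:  E = -13.6057/12² = -0.094484 eV

Checking against the measurement of -0.14 eV (2 sig figs), only n = 10 agrees:
E_10 = -0.136057 eV, which rounds to -0.14 eV ✓

Therefore n = 10.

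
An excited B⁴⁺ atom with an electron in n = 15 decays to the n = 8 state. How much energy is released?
3.80 eV

The energy levels are E_n = -13.6057 Z² eV / n².

Energy at n = 15: E_15 = -13.6057 × 5² / 15² = -1.51174 eV
Energy at n = 8: E_8 = -13.6057 × 5² / 8² = -5.31473 eV

For emission (electron falling to lower state), the photon energy is:
E_photon = E_15 - E_8 = |-1.51174 - (-5.31473)|
E_photon = 3.80 eV

This energy is carried away by the emitted photon.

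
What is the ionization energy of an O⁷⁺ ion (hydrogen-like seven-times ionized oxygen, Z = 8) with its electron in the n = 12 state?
6.0470 eV

The ionization energy is the energy needed to remove the electron completely (n → ∞).

For a hydrogen-like ion with Z = 8, E_n = -13.6057 Z² / n² eV.

At n = 12: E_12 = -13.6057 × 8² / 12² = -6.0469778 eV
At n = ∞: E_∞ = 0 eV

Ionization energy = E_∞ - E_12 = 0 - (-6.0469778) = 6.0469778 eV
Ionization energy ≈ 6.0470 eV

This is also called the binding energy of the electron in state n = 12.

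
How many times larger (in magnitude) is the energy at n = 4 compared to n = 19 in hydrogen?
22.5625

Using E_n = -13.6057 Z² / n² eV with Z = 1:

E_4 = -13.6057 / 4² = -13.6057 / 16 = -0.850356250 eV
E_19 = -13.6057 / 19² = -13.6057 / 361 = -0.037688920 eV

The ratio is:
E_4/E_19 = (-0.850356250) / (-0.037688920)
E_4/E_19 = (-13.6057/16) / (-13.6057/361)
E_4/E_19 = 361/16
E_4/E_19 = 22.5625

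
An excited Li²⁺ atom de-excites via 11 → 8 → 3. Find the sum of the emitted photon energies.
12.594 eV

The energy levels of Li²⁺ are E_n = -13.6057 × 3² / n² eV.

First transition (11 → 8):
ΔE₁ = |E_8 - E_11|
ΔE₁ = |-1.913301563 - (-1.011994215)| = 0.901307 eV

Second transition (8 → 3):
ΔE₂ = |E_3 - E_8|
ΔE₂ = |-13.605700000 - (-1.913301563)| = 11.692398 eV

Total energy released:
E_total = ΔE₁ + ΔE₂ = 0.901307 + 11.692398 = 12.594 eV

Note: This equals the direct transition 11 → 3: 12.594 eV ✓
Energy is conserved regardless of the path taken.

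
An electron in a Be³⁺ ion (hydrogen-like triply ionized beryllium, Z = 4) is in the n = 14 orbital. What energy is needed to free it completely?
1.1107 eV

The ionization energy is the energy needed to remove the electron completely (n → ∞).

For a hydrogen-like ion with Z = 4, E_n = -13.6057 Z² / n² eV.

At n = 14: E_14 = -13.6057 × 4² / 14² = -1.1106694 eV
At n = ∞: E_∞ = 0 eV

Ionization energy = E_∞ - E_14 = 0 - (-1.1106694) = 1.1106694 eV
Ionization energy ≈ 1.1107 eV

This is also called the binding energy of the electron in state n = 14.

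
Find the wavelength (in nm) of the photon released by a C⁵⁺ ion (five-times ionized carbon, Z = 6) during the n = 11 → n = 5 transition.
79.762067 nm

First, find the transition energy using E_n = -13.6057 Z² / n² eV:
E_11 = -13.6057 × 6² / 11² = -4.04797686 eV
E_5 = -13.6057 × 6² / 5² = -19.59220800 eV

Photon energy: |ΔE| = |E_5 - E_11| = 15.54423114 eV

Convert to wavelength using E = hc/λ with hc = 1239.84 eV·nm:
λ = hc/E = 1239.84 eV·nm / 15.54423114 eV
λ = 79.762067 nm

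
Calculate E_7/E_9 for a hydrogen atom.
1.6531

Using E_n = -13.6057 Z² / n² eV with Z = 1:

E_7 = -13.6057 / 7² = -13.6057 / 49 = -0.2776673469 eV
E_9 = -13.6057 / 9² = -13.6057 / 81 = -0.1679716049 eV

The ratio is:
E_7/E_9 = (-0.2776673469) / (-0.1679716049)
E_7/E_9 = (-13.6057/49) / (-13.6057/81)
E_7/E_9 = 81/49
E_7/E_9 = 1.6531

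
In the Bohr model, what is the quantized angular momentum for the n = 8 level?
8.43657e-34 J·s (or 8ℏ)

In the Bohr model, angular momentum is quantized:
L = nℏ

where ℏ = h/(2π) = 1.0545718e-34 J·s

For n = 8:
L = 8 × 1.0545718e-34 J·s
L = 8.43657e-34 J·s

This can also be written as L = 8ℏ.
The angular momentum is an integer multiple of the reduced Planck constant.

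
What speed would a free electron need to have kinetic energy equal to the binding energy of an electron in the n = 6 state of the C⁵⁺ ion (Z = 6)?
2.1877e+06 m/s (or 0.729736% of c)

The binding energy at n = 6 for C⁵⁺ is:
E_6 = -13.6057 × 6²/6² = -13.60570000 eV
|E_6| = 13.60570000 eV

Convert to Joules:
KE = 13.60570000 eV × (1.602177 × 10⁻¹⁹ J/eV) = 2.179874e-18 J

Using KE = ½mv²:
v = √(2·KE/m_e)
v = √(2 × 2.179874e-18 J / 9.10938 × 10⁻³¹ kg)
v = 2.1877e+06 m/s

This is approximately 0.729736% the speed of light.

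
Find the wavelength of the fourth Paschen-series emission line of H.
1004.66981 nm

The lines of a series are numbered from the longest wavelength (smallest ΔE) outward; the fourth line is the transition from n = n_f + 4 to n_f.
The Paschen series has all transitions ending at n_f = 3.

For H, the fourth line (δ-line) is the jump from n = 7 to n = 3:
E_7 = -13.6057 / 7² = -0.2776673469 eV
E_3 = -13.6057 / 3² = -1.5117444444 eV
ΔE = E_7 - E_3 = 1.2340770975 eV

λ = hc/E = 1239.84 eV·nm / 1.2340770975 eV
λ = 1004.66981 nm

This is the δ-line of the Paschen series in H.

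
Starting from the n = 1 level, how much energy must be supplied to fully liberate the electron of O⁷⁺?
870.765 eV

The ionization energy is the energy needed to remove the electron completely (n → ∞).

For a hydrogen-like ion with Z = 8, E_n = -13.6057 Z² / n² eV.

At n = 1: E_1 = -13.6057 × 8² / 1² = -870.764800 eV
At n = ∞: E_∞ = 0 eV

Ionization energy = E_∞ - E_1 = 0 - (-870.764800) = 870.764800 eV
Ionization energy ≈ 870.765 eV

This is also called the binding energy of the electron in state n = 1.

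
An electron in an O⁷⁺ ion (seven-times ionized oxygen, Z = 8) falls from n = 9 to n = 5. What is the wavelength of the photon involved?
51.49 nm

First, find the transition energy using E_n = -13.6057 Z² / n² eV:
E_9 = -13.6057 × 8² / 9² = -10.7502 eV
E_5 = -13.6057 × 8² / 5² = -34.8306 eV

Photon energy: |ΔE| = |E_5 - E_9| = 24.0804 eV

Convert to wavelength using E = hc/λ with hc = 1239.84 eV·nm:
λ = hc/E = 1239.84 eV·nm / 24.0804 eV
λ = 51.49 nm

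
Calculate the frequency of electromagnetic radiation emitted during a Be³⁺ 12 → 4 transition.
2.92e+15 Hz

First, find the transition energy:
E_12 = -13.6057 × 4² / 12² = -1.51174444 eV
E_4 = -13.6057 × 4² / 4² = -13.60570000 eV
|ΔE| = |E_4 - E_12| = 12.09395556 eV

Convert to Joules: E = 12.09395556 eV × (1.602177 × 10⁻¹⁹ J/eV) = 1.9377e-18 J

Using E = hf:
f = E/h = 1.9377e-18 J / (6.62607 × 10⁻³⁴ J·s)
f = 2.92e+15 Hz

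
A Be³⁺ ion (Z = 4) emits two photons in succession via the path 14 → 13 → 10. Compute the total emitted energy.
1.0662 eV

The energy levels of Be³⁺ are E_n = -13.6057 × 4² / n² eV.

First transition (14 → 13):
ΔE₁ = |E_13 - E_14|
ΔE₁ = |-1.2881136095 - (-1.1106693878)| = 0.1774442 eV

Second transition (13 → 10):
ΔE₂ = |E_10 - E_13|
ΔE₂ = |-2.1769120000 - (-1.2881136095)| = 0.8887984 eV

Total energy released:
E_total = ΔE₁ + ΔE₂ = 0.1774442 + 0.8887984 = 1.0662 eV

Note: This equals the direct transition 14 → 10: 1.0662 eV ✓
Energy is conserved regardless of the path taken.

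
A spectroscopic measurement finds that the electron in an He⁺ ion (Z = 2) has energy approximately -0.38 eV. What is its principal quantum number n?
n = 12

The exact energy levels follow E_n = -13.6057 Z² / n² eV with Z = 2.

The measured value (-0.38 eV) is reported to only 2 significant figures, so we must test candidate n values and see which one matches to that precision.

Candidate energies:
  n = 10:  E = -13.6057 × 2² / 10² = -0.54423 eV
  n = 11:  E = -13.6057 × 2² / 11² = -0.44978 eV
  n = 12:  E = -13.6057 × 2² / 12² = -0.37794 eV  ← matches
  n = 13:  E = -13.6057 × 2² / 13² = -0.32203 eV
  n = 14:  E = -13.6057 × 2² / 14² = -0.27767 eV

Checking against the measurement of -0.38 eV (2 sig figs), only n = 12 agrees:
E_12 = -0.37794 eV, which rounds to -0.38 eV ✓

Therefore n = 12.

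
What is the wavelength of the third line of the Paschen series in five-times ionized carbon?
30.375504 nm

The lines of a series are numbered from the longest wavelength (smallest ΔE) outward; the third line is the transition from n = n_f + 3 to n_f.
The Paschen series has all transitions ending at n_f = 3.

For C⁵⁺ (Z = 6), the third line (γ-line) is the jump from n = 6 to n = 3:
E_6 = -13.6057 × 6² / 6² = -13.60570000 eV
E_3 = -13.6057 × 6² / 3² = -54.42280000 eV
ΔE = E_6 - E_3 = 40.81710000 eV

λ = hc/E = 1239.84 eV·nm / 40.81710000 eV
λ = 30.375504 nm

This is the γ-line of the Paschen series in C⁵⁺.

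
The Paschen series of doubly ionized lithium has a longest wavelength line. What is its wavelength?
208.29 nm

The longest wavelength corresponds to the smallest energy transition in the series.
The Paschen series has all transitions ending at n_f = 3.

For Li²⁺ (Z = 3), the first line (α-line) is the jump from n = 4 to n = 3:
E_4 = -13.6057 × 3² / 4² = -7.653206 eV
E_3 = -13.6057 × 3² / 3² = -13.605700 eV
ΔE = E_4 - E_3 = 5.952494 eV

λ = hc/E = 1239.84 eV·nm / 5.952494 eV
λ = 208.29 nm

This is the α-line of the Paschen series in Li²⁺.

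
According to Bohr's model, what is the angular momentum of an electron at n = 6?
6.32743e-34 J·s (or 6ℏ)

In the Bohr model, angular momentum is quantized:
L = nℏ

where ℏ = h/(2π) = 1.0545718e-34 J·s

For n = 6:
L = 6 × 1.0545718e-34 J·s
L = 6.32743e-34 J·s

This can also be written as L = 6ℏ.
The angular momentum is an integer multiple of the reduced Planck constant.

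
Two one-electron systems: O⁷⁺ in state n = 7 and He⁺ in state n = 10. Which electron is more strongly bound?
O⁷⁺ at n = 7 (E = -17.771 eV)

Using E_n = -13.6057 Z² / n² eV:

O⁷⁺ (Z = 8) at n = 7:
E = -13.6057 × 8² / 7² = -13.6057 × 64 / 49 = -17.770710 eV

He⁺ (Z = 2) at n = 10:
E = -13.6057 × 2² / 10² = -13.6057 × 4 / 100 = -0.544228 eV

Since -17.770710 eV < -0.544228 eV,
O⁷⁺ at n = 7 is more tightly bound (requires more energy to ionize).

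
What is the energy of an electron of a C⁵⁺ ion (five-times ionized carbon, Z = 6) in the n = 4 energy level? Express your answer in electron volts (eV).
-30.6128 eV

The energy levels of a hydrogen-like atom are given by:
E_n = -13.6057 Z² / n² eV  (with Z = 6 for C⁵⁺)

For n = 4:
E_4 = -13.6057 × 6² / 4²
E_4 = -13.6057 × 36 / 16
E_4 = -30.6128 eV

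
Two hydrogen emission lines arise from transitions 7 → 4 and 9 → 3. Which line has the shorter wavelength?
9 → 3

Calculate the energy for each transition:

Transition 7 → 4:
ΔE₁ = |E_4 - E_7| = |-13.6057/4² - (-13.6057/7²)|
ΔE₁ = |-0.8503562500 - (-0.2776673469)| = 0.5726889 eV

Transition 9 → 3:
ΔE₂ = |E_3 - E_9| = |-13.6057/3² - (-13.6057/9²)|
ΔE₂ = |-1.5117444444 - (-0.1679716049)| = 1.3437728 eV

Since 1.3437728 eV > 0.5726889 eV, the transition 9 → 3 emits the more energetic photon.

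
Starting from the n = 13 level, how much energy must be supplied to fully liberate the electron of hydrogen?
0.081 eV

The ionization energy is the energy needed to remove the electron completely (n → ∞).

For hydrogen, E_n = -13.6057 eV / n².

At n = 13: E_13 = -13.6057 / 13² = -0.080507 eV
At n = ∞: E_∞ = 0 eV

Ionization energy = E_∞ - E_13 = 0 - (-0.080507) = 0.080507 eV
Ionization energy ≈ 0.081 eV

This is also called the binding energy of the electron in state n = 13.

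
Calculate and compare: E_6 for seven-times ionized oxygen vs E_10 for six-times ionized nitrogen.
O⁷⁺ at n = 6 (E = -24.187911 eV)

Using E_n = -13.6057 Z² / n² eV:

O⁷⁺ (Z = 8) at n = 6:
E = -13.6057 × 8² / 6² = -13.6057 × 64 / 36 = -24.187911111 eV

N⁶⁺ (Z = 7) at n = 10:
E = -13.6057 × 7² / 10² = -13.6057 × 49 / 100 = -6.666793000 eV

Since -24.187911111 eV < -6.666793000 eV,
O⁷⁺ at n = 6 is more tightly bound (requires more energy to ionize).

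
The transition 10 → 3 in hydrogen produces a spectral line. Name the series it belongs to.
Paschen series

The spectral series in hydrogen are named based on the final (lower) energy level:
- Lyman series: n_final = 1 (ultraviolet)
- Balmer series: n_final = 2 (visible/near-UV)
- Paschen series: n_final = 3 (infrared)
- Brackett series: n_final = 4 (infrared)
- Pfund series: n_final = 5 (far infrared)

Since this transition ends at n = 3, it belongs to the Paschen series.

For reference, this 10 → 3 line has photon energy
ΔE = 13.6057 eV × (1/3² - 1/10²) = 1.37568744 eV,
corresponding to wavelength λ = hc/ΔE = 1239.84 eV·nm / 1.37568744 eV = 901.2512 nm in the infrared region.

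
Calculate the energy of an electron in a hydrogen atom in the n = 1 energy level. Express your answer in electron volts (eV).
-13.606 eV

The energy levels of a hydrogen-like atom are given by:
E_n = -13.6057 eV / n²

For n = 1:
E_1 = -13.6057 eV / 1²
E_1 = -13.6057 eV / 1
E_1 = -13.606 eV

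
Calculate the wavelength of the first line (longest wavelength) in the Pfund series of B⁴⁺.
298.23 nm

The longest wavelength corresponds to the smallest energy transition in the series.
The Pfund series has all transitions ending at n_f = 5.

For B⁴⁺ (Z = 5), the first line (α-line) is the jump from n = 6 to n = 5:
E_6 = -13.6057 × 5² / 6² = -9.448403 eV
E_5 = -13.6057 × 5² / 5² = -13.605700 eV
ΔE = E_6 - E_5 = 4.157297 eV

λ = hc/E = 1239.84 eV·nm / 4.157297 eV
λ = 298.23 nm

This is the α-line of the Pfund series in B⁴⁺.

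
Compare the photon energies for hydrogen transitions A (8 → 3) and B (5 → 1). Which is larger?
5 → 1

Calculate the energy for each transition:

Transition 8 → 3:
ΔE₁ = |E_3 - E_8| = |-13.6057/3² - (-13.6057/8²)|
ΔE₁ = |-1.51174444444 - (-0.21258906250)| = 1.29915538 eV

Transition 5 → 1:
ΔE₂ = |E_1 - E_5| = |-13.6057/1² - (-13.6057/5²)|
ΔE₂ = |-13.60570000000 - (-0.54422800000)| = 13.06147200 eV

Since 13.06147200 eV > 1.29915538 eV, the transition 5 → 1 emits the more energetic photon.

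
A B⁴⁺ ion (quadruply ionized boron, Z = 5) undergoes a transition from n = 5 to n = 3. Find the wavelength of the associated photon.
51.2587 nm

First, find the transition energy using E_n = -13.6057 Z² / n² eV:
E_5 = -13.6057 × 5² / 5² = -13.605700 eV
E_3 = -13.6057 × 5² / 3² = -37.793611 eV

Photon energy: |ΔE| = |E_3 - E_5| = 24.187911 eV

Convert to wavelength using E = hc/λ with hc = 1239.84 eV·nm:
λ = hc/E = 1239.84 eV·nm / 24.187911 eV
λ = 51.2587 nm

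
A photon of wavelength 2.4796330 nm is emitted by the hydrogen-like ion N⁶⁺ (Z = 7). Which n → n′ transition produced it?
n = 2 → n = 1

First, find the photon energy from the wavelength (hc = 1239.84 eV·nm):
E = hc/λ = 1239.84 eV·nm / 2.4796330 nm = 500.00948 eV

The energy levels of N⁶⁺ satisfy E_n = -13.6057 × 7² / n² eV, so an emission n_i → n_f releases
ΔE = 13.6057 × 7² × (1/n_f² − 1/n_i²) eV.

Setting ΔE equal to the photon energy:
1/n_f² − 1/n_i² = 500.00948 / (13.6057 × 7²) = 0.75000001

Since 1/n_i² must be positive, we need 1/n_f² > 0.75000001, i.e. n_f ≤ 1. For each allowed n_f, solve n_i = (1/n_f² − 0.75000001)^(−1/2) and check whether it is a whole number:
  n_f = 1: 1/n_i² = 1.00000000 − 0.75000001 = 0.24999999 → n_i = 2.000  → integer, n_i = 2 ✓

Only n_f = 1 gives an integer upper level, n_i = 2.

The transition is from n = 2 to n = 1 (emission).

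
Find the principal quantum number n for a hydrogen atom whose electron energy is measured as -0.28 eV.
n = 7

The exact energy levels follow E_n = -13.6057 eV / n².

The measured value (-0.28 eV) is reported to only 2 significant figures, so we must test candidate n values and see which one matches to that precision.

Candidate energies:
  n = 5:  E = -13.6057/5² = -0.54423 eV
  n = 6:  E = -13.6057/6² = -0.37794 eV
  n = 7:  E = -13.6057/7² = -0.27767 eV  ← matches
  n = 8:  E = -13.6057/8² = -0.21259 eV
  n = 9:  E = -13.6057/9² = -0.16797 eV

Checking against the measurement of -0.28 eV (2 sig figs), only n = 7 agrees:
E_7 = -0.27767 eV, which rounds to -0.28 eV ✓

Therefore n = 7.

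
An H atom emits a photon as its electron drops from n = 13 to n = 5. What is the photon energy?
0.464 eV

The energy levels are E_n = -13.6057 eV / n².

Energy at n = 13: E_13 = -13.6057 / 13² = -0.080507 eV
Energy at n = 5: E_5 = -13.6057 / 5² = -0.544228 eV

For emission (electron falling to lower state), the photon energy is:
E_photon = E_13 - E_5 = |-0.080507 - (-0.544228)|
E_photon = 0.464 eV

This energy is carried away by the emitted photon.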